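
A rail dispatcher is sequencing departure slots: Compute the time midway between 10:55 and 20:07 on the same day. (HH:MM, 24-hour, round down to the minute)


Start time: 10:55 = 655 minutes from midnight
End time: 20:07 = 1207 minutes from midnight
Sum: 655 + 1207 = 1862
Midpoint: 1862 / 2 = 931 minutes
Convert: 931 / 60 = 15 hours, 31 minutes
Result: 15:31

15:31


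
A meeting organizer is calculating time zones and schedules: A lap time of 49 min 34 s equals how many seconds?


Minutes: 49
Seconds: 34
Convert minutes to seconds: 49 x 60 = 2940
Add remaining seconds: 2940 + 34 = 2974

2974


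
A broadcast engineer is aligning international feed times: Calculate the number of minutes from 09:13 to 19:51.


Start time: 09:13 = 553 minutes from midnight
End time: 19:51 = 1191 minutes from midnight
Difference: 1191 - 553 = 638 minutes
That is 10 hours and 38 minutes

638


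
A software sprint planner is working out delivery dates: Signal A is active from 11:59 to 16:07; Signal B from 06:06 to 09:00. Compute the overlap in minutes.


Interval A: [719, 967] minutes from midnight
Interval B: [366, 540] minutes from midnight
Overlap start = max(719, 366) = 719
Overlap end = min(967, 540) = 540
End <= start, so the intervals do not overlap: 0 minutes

0


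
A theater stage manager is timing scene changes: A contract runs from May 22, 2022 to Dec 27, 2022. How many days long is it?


Start date: 2022-05-22
End date: 2022-12-27
May 2022: +10 days
Jun 2022: +30 days
Jul 2022: +31 days
... (5 more months)
Total: 219 days

219


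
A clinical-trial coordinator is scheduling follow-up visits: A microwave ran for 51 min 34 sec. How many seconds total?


Minutes: 51
Extra seconds: 34
Seconds per minute: 60
Minutes to seconds: 51 x 60 = 3060
Total: 3060 + 34 = 3094

3094


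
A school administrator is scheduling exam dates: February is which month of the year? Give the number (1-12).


Calendar month order:
1. January
2. February <--
3. March
February is month number 2

2


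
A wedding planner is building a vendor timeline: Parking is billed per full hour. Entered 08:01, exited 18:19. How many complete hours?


Start: 08:01
End: 18:19
Hour difference: 18 - 8 = 10 hours
Minute difference: 19 - 1 = 18 minutes
Total minutes: 618
Complete hours: 618 / 60 = 10 (remainder 18)

10


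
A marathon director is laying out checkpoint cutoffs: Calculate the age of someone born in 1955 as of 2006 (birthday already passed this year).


Birth year: 1955
Current year: 2006
Age = current year - birth year
Age = 2006 - 1955 = 51

51


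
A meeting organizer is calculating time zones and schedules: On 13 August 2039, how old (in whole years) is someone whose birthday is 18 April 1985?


Birth: 1985-04-18
Reference: 2039-08-13
Year difference: 2039 - 1985 = 54
Has birthday (04-18) occurred by 08-13? Yes
Age in full years: 54

54


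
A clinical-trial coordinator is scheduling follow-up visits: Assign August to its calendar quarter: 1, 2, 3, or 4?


Month: August (month 8)
Q1: January-March (months 1-3)
Q2: April-June (months 4-6)
Q3: July-September (months 7-9)
Q4: October-December (months 10-12)
Month 8 falls in Q3

3


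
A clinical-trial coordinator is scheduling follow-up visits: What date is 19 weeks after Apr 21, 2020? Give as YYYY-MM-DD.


Start: 2020-04-21
Weeks to add: 19
Convert to days: 19 x 7 = 133 days
Add 133 days to 2020-04-21
Result: 2020-09-01

2020-09-01


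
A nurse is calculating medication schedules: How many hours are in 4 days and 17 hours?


Days: 4
Extra hours: 17
Hours per day: 24
Days to hours: 4 x 24 = 96
Total: 96 + 17 = 113

113


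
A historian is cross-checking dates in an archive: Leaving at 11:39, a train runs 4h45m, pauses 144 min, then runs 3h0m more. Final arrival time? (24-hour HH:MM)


Depart: 11:39
Leg 1: +285 min -> 16:24
Layover: +144 min -> 18:48
Leg 2: +180 min -> 21:48
Total travel: 609 minutes = 10h 9m
Arrival: 21:48

21:48


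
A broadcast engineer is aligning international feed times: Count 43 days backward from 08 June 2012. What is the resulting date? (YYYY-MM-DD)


Start: 2012-06-08
Subtracting 43 days
Days already passed in June: 8
After going back through June: 35 more days to subtract
May 2012: 31 days, 4 remaining
April 2012 has 30 days, need 4
Result: 2012-04-26

2012-04-26


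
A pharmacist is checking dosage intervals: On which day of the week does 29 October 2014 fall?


Date: 2014-10-29
January 1, 2014 is a Wednesday
Day of year: 302
Offset from Jan 1: 301 days
301 mod 7 = 0
Result: Wednesday

Wednesday


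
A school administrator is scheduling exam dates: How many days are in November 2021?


Month: November
Year: 2021
November is a 30-day month
Total: 30 days

30


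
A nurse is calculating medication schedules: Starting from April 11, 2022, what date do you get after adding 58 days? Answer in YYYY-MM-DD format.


Start: 2022-04-11
Adding 58 days
Days remaining in April: 19
After April: 39 days still to add
May 2022: 31 days, 8 remaining
June 2022 has 30 days, need 8
Result: 2022-06-08

2022-06-08


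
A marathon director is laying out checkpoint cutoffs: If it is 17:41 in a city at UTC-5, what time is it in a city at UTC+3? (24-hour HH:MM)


Local time: 17:41 at UTC-5 (offset -5h)
Target zone: UTC+3 (offset 3h)
Difference: 3 - (-5) = 8 hours
Calculation: 17 + (8) = 25
Wraparound: (25) mod 24 = 1
Result: 01:41

01:41


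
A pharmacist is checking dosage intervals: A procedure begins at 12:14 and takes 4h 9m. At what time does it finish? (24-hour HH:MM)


Start time: 12:14
Adding: 4 hours 9 minutes
Minutes: 14 + 9 = 23
Hours: 12 + 4 + 0 = 16
Result: 16:23

16:23


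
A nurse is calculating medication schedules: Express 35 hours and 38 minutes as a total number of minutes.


Hours: 35
Extra minutes: 38
Minutes per hour: 60
Hours to minutes: 35 x 60 = 2100
Total: 2100 + 38 = 2138

2138


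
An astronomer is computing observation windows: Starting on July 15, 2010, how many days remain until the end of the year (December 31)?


Start: July 15, 2010
End: December 31, 2010
Days left in July: 16
August: 31
September: 30
October: 31
November: 30
... plus remaining months
Sum of remaining months: 153
Total: 16 + 153 = 169

169


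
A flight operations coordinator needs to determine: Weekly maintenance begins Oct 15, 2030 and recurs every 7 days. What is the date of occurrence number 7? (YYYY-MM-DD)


First occurrence: 2030-10-15 (occurrence 1)
Each occurrence is 7 days after the previous.
Occurrence 7 is 6 weeks after the first.
6 weeks = 42 days
2030-10-15 + 42 days = 2030-11-26

2030-11-26


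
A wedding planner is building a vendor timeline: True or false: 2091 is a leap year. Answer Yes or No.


Year: 2091
Divisible by 4? 2091 / 4 = 522.75 -> No
Not divisible by 4, so NOT a leap year

No


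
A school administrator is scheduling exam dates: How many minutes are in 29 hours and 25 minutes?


Hours: 29
Minutes: 25
Convert hours to minutes: 29 x 60 = 1740
Add remaining minutes: 1740 + 25 = 1765

1765


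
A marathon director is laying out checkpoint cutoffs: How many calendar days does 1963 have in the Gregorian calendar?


Year: 1963
Check leap year rules:
Divisible by 4? No
1963 is not a leap year
Days: 365

365


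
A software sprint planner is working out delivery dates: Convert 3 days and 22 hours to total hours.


Days: 3
Extra hours: 22
Hours per day: 24
Days to hours: 3 x 24 = 72
Total: 72 + 22 = 94

94


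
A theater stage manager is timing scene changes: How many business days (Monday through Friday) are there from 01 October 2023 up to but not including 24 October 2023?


Start: 2023-10-01 (Sunday)
End (exclusive): 2023-10-24 (Tuesday)
Total calendar days: 23
Full weeks: 23 // 7 = 3 -> 15 weekdays
Remaining 2 days starting on Sunday:
  Sun(-), Mon(w) -> 1 weekdays
Total business days: 15 + 1 = 16

16


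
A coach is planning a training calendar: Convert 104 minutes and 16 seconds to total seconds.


Minutes: 104
Extra seconds: 16
Seconds per minute: 60
Minutes to seconds: 104 x 60 = 6240
Total: 6240 + 16 = 6256

6256


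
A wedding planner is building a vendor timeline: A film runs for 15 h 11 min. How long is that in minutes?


Hours: 15
Minutes: 11
Convert hours to minutes: 15 x 60 = 900
Add remaining minutes: 900 + 11 = 911

911


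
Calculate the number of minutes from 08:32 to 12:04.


Start time: 08:32 = 512 minutes from midnight
End time: 12:04 = 724 minutes from midnight
Difference: 724 - 512 = 212 minutes
That is 3 hours and 32 minutes

212


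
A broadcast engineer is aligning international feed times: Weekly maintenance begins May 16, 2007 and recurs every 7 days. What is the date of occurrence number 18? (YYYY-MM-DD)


First occurrence: 2007-05-16 (occurrence 1)
Each occurrence is 7 days after the previous.
Occurrence 18 is 17 weeks after the first.
17 weeks = 119 days
2007-05-16 + 119 days = 2007-09-12

2007-09-12


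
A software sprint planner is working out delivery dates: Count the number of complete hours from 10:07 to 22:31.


Start: 10:07
End: 22:31
Hour difference: 22 - 10 = 12 hours
Minute difference: 31 - 7 = 24 minutes
Total minutes: 744
Complete hours: 744 / 60 = 12 (remainder 24)

12


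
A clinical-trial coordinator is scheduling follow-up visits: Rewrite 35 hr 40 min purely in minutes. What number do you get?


Hours: 35
Extra minutes: 40
Minutes per hour: 60
Hours to minutes: 35 x 60 = 2100
Total: 2100 + 40 = 2140

2140


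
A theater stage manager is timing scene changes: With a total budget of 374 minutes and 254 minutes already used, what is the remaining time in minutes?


Total budget: 374 minutes
Time used: 254 minutes
Remaining: 374 - 254 = 120 minutes
Percent used: 67.9%
Percent remaining: 32.1%

120


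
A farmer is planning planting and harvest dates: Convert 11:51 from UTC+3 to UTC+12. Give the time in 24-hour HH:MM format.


Local time: 11:51 at UTC+3 (offset 3h)
Target zone: UTC+12 (offset 12h)
Difference: 12 - (3) = 9 hours
Calculation: 11 + (9) = 20
Result: 20:51

20:51


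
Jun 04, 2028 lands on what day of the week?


Date: 2028-06-04
January 1, 2028 is a Saturday
Day of year: 156
Offset from Jan 1: 155 days
155 mod 7 = 1
Result: Sunday

Sunday


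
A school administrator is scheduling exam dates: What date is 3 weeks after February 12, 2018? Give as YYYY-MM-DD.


Start: 2018-02-12
Weeks to add: 3
Convert to days: 3 x 7 = 21 days
Add 21 days to 2018-02-12
Result: 2018-03-05

2018-03-05


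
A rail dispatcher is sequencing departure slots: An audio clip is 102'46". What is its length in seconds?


Minutes: 102
Seconds: 46
Convert minutes to seconds: 102 x 60 = 6120
Add remaining seconds: 6120 + 46 = 6166

6166


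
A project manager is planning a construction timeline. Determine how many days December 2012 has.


Month: December
Year: 2012
December is a 31-day month
Total: 31 days

31


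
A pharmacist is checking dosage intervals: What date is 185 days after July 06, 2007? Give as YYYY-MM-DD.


Start: 2007-07-06
Adding 185 days
Days remaining in July: 25
After July: 160 days still to add
August 2007: 31 days, 129 remaining
September 2007: 30 days, 99 remaining
October 2007: 31 days, 68 remaining
November 2007: 30 days, 38 remaining
Result: 2008-01-07

2008-01-07


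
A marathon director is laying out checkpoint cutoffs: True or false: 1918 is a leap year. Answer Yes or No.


Year: 1918
Divisible by 4? 1918 / 4 = 479.5 -> No
Not divisible by 4, so NOT a leap year

No


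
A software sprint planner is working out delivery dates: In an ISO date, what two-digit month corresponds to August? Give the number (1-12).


Calendar month order:
7. July
8. August <--
9. September
August is month number 8

8


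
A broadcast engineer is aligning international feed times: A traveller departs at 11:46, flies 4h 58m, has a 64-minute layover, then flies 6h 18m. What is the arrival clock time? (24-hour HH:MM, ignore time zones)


Depart: 11:46
Leg 1: +298 min -> 16:44
Layover: +64 min -> 17:48
Leg 2: +378 min -> 00:06
Total travel: 740 minutes = 12h 20m
Arrival: 00:06

00:06


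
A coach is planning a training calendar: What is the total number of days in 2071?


Year: 2071
Check leap year rules:
Divisible by 4? No
2071 is not a leap year
Days: 365

365


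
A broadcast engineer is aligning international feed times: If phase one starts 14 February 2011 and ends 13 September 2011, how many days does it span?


Start date: 2011-02-14
End date: 2011-09-13
Feb 2011: +15 days
Mar 2011: +31 days
Apr 2011: +30 days
... (5 more months)
Total: 211 days

211


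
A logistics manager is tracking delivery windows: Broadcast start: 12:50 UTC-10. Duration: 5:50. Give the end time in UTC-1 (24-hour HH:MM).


Start: 12:50 in UTC-10
Step 1 - add duration:
  minutes: 50 + 50 = 100 (carry 1h)
  hours: 12 + 5 + 1 = 18
  end in UTC-10: 18:40
Step 2 - convert UTC-10 -> UTC-1:
  offset difference: -1 - (-10) = 9 hours
  18 + (9) = 27 -> mod 24 = 3
Result: 03:40 in UTC-1

03:40


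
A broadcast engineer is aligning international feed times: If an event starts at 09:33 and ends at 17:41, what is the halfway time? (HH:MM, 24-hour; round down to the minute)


Start time: 09:33 = 573 minutes from midnight
End time: 17:41 = 1061 minutes from midnight
Sum: 573 + 1061 = 1634
Midpoint: 1634 / 2 = 817 minutes
Convert: 817 / 60 = 13 hours, 37 minutes
Result: 13:37

13:37


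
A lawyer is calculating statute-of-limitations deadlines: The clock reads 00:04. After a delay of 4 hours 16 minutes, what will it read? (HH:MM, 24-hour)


Start time: 00:04
Adding: 4 hours 16 minutes
Minutes: 4 + 16 = 20
Hours: 0 + 4 + 0 = 4
Result: 04:20

04:20


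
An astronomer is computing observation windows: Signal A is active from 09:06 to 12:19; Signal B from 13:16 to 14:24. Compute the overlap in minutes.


Interval A: [546, 739] minutes from midnight
Interval B: [796, 864] minutes from midnight
Overlap start = max(546, 796) = 796
Overlap end = min(739, 864) = 739
End <= start, so the intervals do not overlap: 0 minutes

0


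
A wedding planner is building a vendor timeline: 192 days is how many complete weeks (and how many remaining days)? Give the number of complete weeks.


Total days: 192
Days per week: 7
Division: 192 / 7 = 27 remainder 3
Complete weeks: 27
Remaining days: 3

27


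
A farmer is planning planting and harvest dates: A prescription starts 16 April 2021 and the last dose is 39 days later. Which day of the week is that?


Start: 2021-04-16 (Friday)
Step 1 - find target date: add 39 days
  2021-04-16 + 39 days = 2021-05-25
Step 2 - day of week:
  39 mod 7 = 4
  Friday + 4 days -> Tuesday
Result: Tuesday (2021-05-25)

Tuesday


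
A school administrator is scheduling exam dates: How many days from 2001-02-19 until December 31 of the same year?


Start: February 19, 2001
End: December 31, 2001
Days left in February: 9
March: 31
April: 30
May: 31
June: 30
... plus remaining months
Sum of remaining months: 306
Total: 9 + 306 = 315

315


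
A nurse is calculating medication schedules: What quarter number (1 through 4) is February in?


Month: February (month 2)
Q1: January-March (months 1-3)
Q2: April-June (months 4-6)
Q3: July-September (months 7-9)
Q4: October-December (months 10-12)
Month 2 falls in Q1

1


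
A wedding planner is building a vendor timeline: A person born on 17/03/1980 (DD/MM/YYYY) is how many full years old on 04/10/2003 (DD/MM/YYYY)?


Birth: 1980-03-17
Reference: 2003-10-04
Year difference: 2003 - 1980 = 23
Has birthday (03-17) occurred by 10-04? Yes
Age in full years: 23

23


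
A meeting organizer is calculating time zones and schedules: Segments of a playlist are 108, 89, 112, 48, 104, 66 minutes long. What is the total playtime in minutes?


Durations: 108, 89, 112, 48, 104, 66
Running sum: 108
+ 89 = 197
+ 112 = 309
+ 48 = 357
+ 104 = 461
+ 66 = 527
Total duration: 527 minutes
That is 8 hours and 47 minutes

527


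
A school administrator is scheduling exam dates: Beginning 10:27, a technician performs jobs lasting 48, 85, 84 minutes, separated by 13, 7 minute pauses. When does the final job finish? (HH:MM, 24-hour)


Start: 10:27 = 627 min from midnight
  after task 1 (48 min): 11:15
  after break (13 min): 11:28
  after task 2 (85 min): 12:53
  after break (7 min): 13:00
  after task 3 (84 min): 14:24
Total elapsed: 237 minutes
End time: 14:24

14:24


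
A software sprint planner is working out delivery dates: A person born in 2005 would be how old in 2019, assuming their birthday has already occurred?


Birth year: 2005
Current year: 2019
Age = current year - birth year
Age = 2019 - 2005 = 14

14


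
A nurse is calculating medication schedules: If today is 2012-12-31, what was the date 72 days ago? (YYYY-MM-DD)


Start: 2012-12-31
Subtracting 72 days
Days already passed in December: 31
After going back through December: 41 more days to subtract
November 2012: 30 days, 11 remaining
October 2012 has 31 days, need 11
Result: 2012-10-20

2012-10-20


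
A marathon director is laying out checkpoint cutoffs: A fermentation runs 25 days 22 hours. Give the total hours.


Days: 25
Extra hours: 22
Hours per day: 24
Days to hours: 25 x 24 = 600
Total: 600 + 22 = 622

622


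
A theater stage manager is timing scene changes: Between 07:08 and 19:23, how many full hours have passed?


Start: 07:08
End: 19:23
Hour difference: 19 - 7 = 12 hours
Minute difference: 23 - 8 = 15 minutes
Total minutes: 735
Complete hours: 735 / 60 = 12 (remainder 15)

12


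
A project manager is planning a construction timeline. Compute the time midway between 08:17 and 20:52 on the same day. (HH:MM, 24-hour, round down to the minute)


Start time: 08:17 = 497 minutes from midnight
End time: 20:52 = 1252 minutes from midnight
Sum: 497 + 1252 = 1749
Midpoint: 1749 / 2 = 874 minutes
Convert: 874 / 60 = 14 hours, 34 minutes
Result: 14:34

14:34


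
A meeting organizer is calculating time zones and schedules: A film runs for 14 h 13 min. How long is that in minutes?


Hours: 14
Minutes: 13
Convert hours to minutes: 14 x 60 = 840
Add remaining minutes: 840 + 13 = 853

853


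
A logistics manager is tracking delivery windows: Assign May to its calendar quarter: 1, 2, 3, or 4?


Month: May (month 5)
Q1: January-March (months 1-3)
Q2: April-June (months 4-6)
Q3: July-September (months 7-9)
Q4: October-December (months 10-12)
Month 5 falls in Q2

2


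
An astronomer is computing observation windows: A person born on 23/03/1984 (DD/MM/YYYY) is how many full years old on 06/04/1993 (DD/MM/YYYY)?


Birth: 1984-03-23
Reference: 1993-04-06
Year difference: 1993 - 1984 = 9
Has birthday (03-23) occurred by 04-06? Yes
Age in full years: 9

9


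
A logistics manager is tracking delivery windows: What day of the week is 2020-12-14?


Date: 2020-12-14
January 1, 2020 is a Wednesday
Day of year: 349
Offset from Jan 1: 348 days
348 mod 7 = 5
Result: Monday

Monday


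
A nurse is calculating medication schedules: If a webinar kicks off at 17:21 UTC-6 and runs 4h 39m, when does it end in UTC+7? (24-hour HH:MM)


Start: 17:21 in UTC-6
Step 1 - add duration:
  minutes: 21 + 39 = 60 (carry 1h)
  hours: 17 + 4 + 1 = 22
  end in UTC-6: 22:00
Step 2 - convert UTC-6 -> UTC+7:
  offset difference: 7 - (-6) = 13 hours
  22 + (13) = 35 -> mod 24 = 11
Result: 11:00 in UTC+7

11:00


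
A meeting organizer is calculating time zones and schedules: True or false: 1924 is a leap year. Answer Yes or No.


Year: 1924
Divisible by 4? 1924 / 4 = 481.0 -> Yes
Divisible by 100? 1924 / 100 = 19.24 -> No
Divisible by 4 but not 100, so it IS a leap year

Yes


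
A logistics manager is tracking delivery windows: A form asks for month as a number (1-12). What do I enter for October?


Calendar month order:
9. September
10. October <--
11. November
October is month number 10

10


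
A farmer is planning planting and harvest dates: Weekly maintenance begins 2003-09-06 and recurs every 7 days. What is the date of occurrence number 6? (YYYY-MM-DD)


First occurrence: 2003-09-06 (occurrence 1)
Each occurrence is 7 days after the previous.
Occurrence 6 is 5 weeks after the first.
5 weeks = 35 days
2003-09-06 + 35 days = 2003-10-11

2003-10-11


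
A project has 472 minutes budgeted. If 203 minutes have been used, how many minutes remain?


Total budget: 472 minutes
Time used: 203 minutes
Remaining: 472 - 203 = 269 minutes
Percent used: 43.0%
Percent remaining: 57.0%

269


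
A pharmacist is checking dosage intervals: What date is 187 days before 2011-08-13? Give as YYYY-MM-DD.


Start: 2011-08-13
Subtracting 187 days
Days already passed in August: 13
After going back through August: 174 more days to subtract
July 2011: 31 days, 143 remaining
June 2011: 30 days, 113 remaining
May 2011: 31 days, 82 remaining
April 2011: 30 days, 52 remaining
Result: 2011-02-07

2011-02-07


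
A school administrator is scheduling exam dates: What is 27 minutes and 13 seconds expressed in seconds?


Minutes: 27
Extra seconds: 13
Seconds per minute: 60
Minutes to seconds: 27 x 60 = 1620
Total: 1620 + 13 = 1633

1633


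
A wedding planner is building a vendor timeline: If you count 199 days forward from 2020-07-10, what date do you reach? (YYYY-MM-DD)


Start: 2020-07-10
Adding 199 days
Days remaining in July: 21
After July: 178 days still to add
August 2020: 31 days, 147 remaining
September 2020: 30 days, 117 remaining
October 2020: 31 days, 86 remaining
November 2020: 30 days, 56 remaining
Result: 2021-01-25

2021-01-25


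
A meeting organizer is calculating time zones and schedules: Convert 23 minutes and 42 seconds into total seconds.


Minutes: 23
Seconds: 42
Convert minutes to seconds: 23 x 60 = 1380
Add remaining seconds: 1380 + 42 = 1422

1422


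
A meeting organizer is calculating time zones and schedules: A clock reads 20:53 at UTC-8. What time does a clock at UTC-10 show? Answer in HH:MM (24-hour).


Local time: 20:53 at UTC-8 (offset -8h)
Target zone: UTC-10 (offset -10h)
Difference: -10 - (-8) = -2 hours
Calculation: 20 + (-2) = 18
Result: 18:53

18:53


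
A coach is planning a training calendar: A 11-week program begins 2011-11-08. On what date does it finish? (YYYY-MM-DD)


Start: 2011-11-08
Weeks to add: 11
Convert to days: 11 x 7 = 77 days
Add 77 days to 2011-11-08
Result: 2012-01-24

2012-01-24


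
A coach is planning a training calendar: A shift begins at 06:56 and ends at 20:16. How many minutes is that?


Start time: 06:56 = 416 minutes from midnight
End time: 20:16 = 1216 minutes from midnight
Difference: 1216 - 416 = 800 minutes
That is 13 hours and 20 minutes

800


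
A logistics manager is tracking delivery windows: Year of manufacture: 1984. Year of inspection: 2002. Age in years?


Birth year: 1984
Current year: 2002
Age = current year - birth year
Age = 2002 - 1984 = 18

18


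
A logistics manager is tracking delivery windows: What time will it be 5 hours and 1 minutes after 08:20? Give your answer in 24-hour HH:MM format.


Start time: 08:20
Adding: 5 hours 1 minutes
Minutes: 20 + 1 = 21
Hours: 8 + 5 + 0 = 13
Result: 13:21

13:21


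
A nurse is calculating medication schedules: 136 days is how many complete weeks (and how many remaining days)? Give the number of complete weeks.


Total days: 136
Days per week: 7
Division: 136 / 7 = 19 remainder 3
Complete weeks: 19
Remaining days: 3

19


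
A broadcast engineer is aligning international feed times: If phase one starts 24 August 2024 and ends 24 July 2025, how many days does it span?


Start date: 2024-08-24
End date: 2025-07-24
Aug 2024: +8 days
Sep 2024: +30 days
Oct 2024: +31 days
... (9 more months)
Total: 334 days

334


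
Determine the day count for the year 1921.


Year: 1921
Check leap year rules:
Divisible by 4? No
1921 is not a leap year
Days: 365

365


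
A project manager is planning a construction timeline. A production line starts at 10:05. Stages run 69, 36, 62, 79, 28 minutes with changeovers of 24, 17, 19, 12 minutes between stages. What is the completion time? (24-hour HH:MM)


Start: 10:05 = 605 min from midnight
  after task 1 (69 min): 11:14
  after break (24 min): 11:38
  after task 2 (36 min): 12:14
  after break (17 min): 12:31
  after task 3 (62 min): 13:33
  after break (19 min): 13:52
  after task 4 (79 min): 15:11
  after break (12 min): 15:23
  after task 5 (28 min): 15:51
Total elapsed: 346 minutes
End time: 15:51

15:51


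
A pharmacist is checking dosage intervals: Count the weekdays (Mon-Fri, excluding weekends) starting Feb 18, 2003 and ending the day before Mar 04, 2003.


Start: 2003-02-18 (Tuesday)
End (exclusive): 2003-03-04 (Tuesday)
Total calendar days: 14
Full weeks: 14 // 7 = 2 -> 10 weekdays
Remaining 0 days starting on Tuesday:
Total business days: 10 + 0 = 10

10


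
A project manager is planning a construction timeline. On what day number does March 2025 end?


Month: March
Year: 2025
March is a 31-day month
Total: 31 days

31


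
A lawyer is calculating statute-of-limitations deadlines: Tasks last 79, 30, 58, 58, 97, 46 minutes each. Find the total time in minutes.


Durations: 79, 30, 58, 58, 97, 46
Running sum: 79
+ 30 = 109
+ 58 = 167
+ 58 = 225
+ 97 = 322
+ 46 = 368
Total duration: 368 minutes
That is 6 hours and 8 minutes

368


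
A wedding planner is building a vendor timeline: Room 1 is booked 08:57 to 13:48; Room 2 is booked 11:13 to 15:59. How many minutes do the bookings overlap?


Interval A: [537, 828] minutes from midnight
Interval B: [673, 959] minutes from midnight
Overlap start = max(537, 673) = 673
Overlap end = min(828, 959) = 828
Overlap = 828 - 673 = 155 minutes

155


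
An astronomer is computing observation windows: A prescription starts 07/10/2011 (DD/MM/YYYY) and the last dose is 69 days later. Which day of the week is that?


Start: 2011-10-07 (Friday)
Step 1 - find target date: add 69 days
  2011-10-07 + 69 days = 2011-12-15
Step 2 - day of week:
  69 mod 7 = 6
  Friday + 6 days -> Thursday
Result: Thursday (2011-12-15)

Thursday


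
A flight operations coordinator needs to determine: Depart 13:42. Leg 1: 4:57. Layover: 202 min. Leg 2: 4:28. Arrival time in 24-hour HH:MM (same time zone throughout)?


Depart: 13:42
Leg 1: +297 min -> 18:39
Layover: +202 min -> 22:01
Leg 2: +268 min -> 02:29
Total travel: 767 minutes = 12h 47m
Arrival: 02:29

02:29


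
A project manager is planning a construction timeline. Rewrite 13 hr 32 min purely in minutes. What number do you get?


Hours: 13
Extra minutes: 32
Minutes per hour: 60
Hours to minutes: 13 x 60 = 780
Total: 780 + 32 = 812

812


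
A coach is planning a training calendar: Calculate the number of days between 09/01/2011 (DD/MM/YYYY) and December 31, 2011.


Start: January 09, 2011
End: December 31, 2011
Days left in January: 22
February: 28
March: 31
April: 30
May: 31
... plus remaining months
Sum of remaining months: 334
Total: 22 + 334 = 356

356


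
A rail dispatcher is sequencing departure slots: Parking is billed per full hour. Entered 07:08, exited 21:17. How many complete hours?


Start: 07:08
End: 21:17
Hour difference: 21 - 7 = 14 hours
Minute difference: 17 - 8 = 9 minutes
Total minutes: 849
Complete hours: 849 / 60 = 14 (remainder 9)

14


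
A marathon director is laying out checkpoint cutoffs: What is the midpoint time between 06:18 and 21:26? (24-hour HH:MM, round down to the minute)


Start time: 06:18 = 378 minutes from midnight
End time: 21:26 = 1286 minutes from midnight
Sum: 378 + 1286 = 1664
Midpoint: 1664 / 2 = 832 minutes
Convert: 832 / 60 = 13 hours, 52 minutes
Result: 13:52

13:52


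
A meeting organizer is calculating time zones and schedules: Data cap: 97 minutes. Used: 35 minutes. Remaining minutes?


Total budget: 97 minutes
Time used: 35 minutes
Remaining: 97 - 35 = 62 minutes
Percent used: 36.1%
Percent remaining: 63.9%

62


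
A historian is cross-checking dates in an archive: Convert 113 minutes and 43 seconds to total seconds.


Minutes: 113
Extra seconds: 43
Seconds per minute: 60
Minutes to seconds: 113 x 60 = 6780
Total: 6780 + 43 = 6823

6823


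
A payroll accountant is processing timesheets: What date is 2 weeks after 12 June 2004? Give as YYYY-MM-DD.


Start: 2004-06-12
Weeks to add: 2
Convert to days: 2 x 7 = 14 days
Add 14 days to 2004-06-12
Result: 2004-06-26

2004-06-26


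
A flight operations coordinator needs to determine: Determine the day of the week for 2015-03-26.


Date: 2015-03-26
January 1, 2015 is a Thursday
Day of year: 85
Offset from Jan 1: 84 days
84 mod 7 = 0
Result: Thursday

Thursday


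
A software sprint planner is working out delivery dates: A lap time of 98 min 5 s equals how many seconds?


Minutes: 98
Seconds: 5
Convert minutes to seconds: 98 x 60 = 5880
Add remaining seconds: 5880 + 5 = 5885

5885


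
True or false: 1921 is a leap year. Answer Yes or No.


Year: 1921
Divisible by 4? 1921 / 4 = 480.25 -> No
Not divisible by 4, so NOT a leap year

No


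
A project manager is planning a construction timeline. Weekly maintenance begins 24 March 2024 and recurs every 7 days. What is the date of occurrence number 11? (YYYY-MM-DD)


First occurrence: 2024-03-24 (occurrence 1)
Each occurrence is 7 days after the previous.
Occurrence 11 is 10 weeks after the first.
10 weeks = 70 days
2024-03-24 + 70 days = 2024-06-02

2024-06-02


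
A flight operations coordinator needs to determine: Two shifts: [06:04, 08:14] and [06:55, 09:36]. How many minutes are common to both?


Interval A: [364, 494] minutes from midnight
Interval B: [415, 576] minutes from midnight
Overlap start = max(364, 415) = 415
Overlap end = min(494, 576) = 494
Overlap = 494 - 415 = 79 minutes

79


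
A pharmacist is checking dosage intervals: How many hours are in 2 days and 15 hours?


Days: 2
Extra hours: 15
Hours per day: 24
Days to hours: 2 x 24 = 48
Total: 48 + 15 = 63

63


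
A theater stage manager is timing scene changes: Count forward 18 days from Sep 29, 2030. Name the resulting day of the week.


Start: 2030-09-29 (Sunday)
Step 1 - find target date: add 18 days
  2030-09-29 + 18 days = 2030-10-17
Step 2 - day of week:
  18 mod 7 = 4
  Sunday + 4 days -> Thursday
Result: Thursday (2030-10-17)

Thursday


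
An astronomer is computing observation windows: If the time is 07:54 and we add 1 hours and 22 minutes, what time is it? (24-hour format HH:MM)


Start time: 07:54
Adding: 1 hours 22 minutes
Minutes: 54 + 22 = 76
Minute overflow: 76 >= 60, so carry 1 hour, minutes = 16
Hours: 7 + 1 + 1 = 9
Result: 09:16

09:16


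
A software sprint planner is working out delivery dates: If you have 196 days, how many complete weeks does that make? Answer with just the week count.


Total days: 196
Days per week: 7
Division: 196 / 7 = 28 remainder 0
Complete weeks: 28
Remaining days: 0

28


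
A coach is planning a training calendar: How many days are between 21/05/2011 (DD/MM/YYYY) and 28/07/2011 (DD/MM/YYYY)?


Start date: 2011-05-21
End date: 2011-07-28
May 2011: +11 days
Jun 2011: +30 days
Jul 2011: +27 days
Total: 68 days

68


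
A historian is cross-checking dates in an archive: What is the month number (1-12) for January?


Calendar month order:
1. January <--
2. February
January is month number 1

1


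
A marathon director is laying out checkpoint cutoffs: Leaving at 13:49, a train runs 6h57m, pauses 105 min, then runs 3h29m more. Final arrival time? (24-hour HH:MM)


Depart: 13:49
Leg 1: +417 min -> 20:46
Layover: +105 min -> 22:31
Leg 2: +209 min -> 02:00
Total travel: 731 minutes = 12h 11m
Arrival: 02:00

02:00


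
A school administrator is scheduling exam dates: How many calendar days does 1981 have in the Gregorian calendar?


Year: 1981
Check leap year rules:
Divisible by 4? No
1981 is not a leap year
Days: 365

365


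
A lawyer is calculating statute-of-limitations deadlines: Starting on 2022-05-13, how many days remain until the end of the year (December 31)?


Start: May 13, 2022
End: December 31, 2022
Days left in May: 18
June: 30
July: 31
August: 31
September: 30
... plus remaining months
Sum of remaining months: 214
Total: 18 + 214 = 232

232


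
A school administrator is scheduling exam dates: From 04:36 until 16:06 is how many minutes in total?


Start time: 04:36 = 276 minutes from midnight
End time: 16:06 = 966 minutes from midnight
Difference: 966 - 276 = 690 minutes
That is 11 hours and 30 minutes

690


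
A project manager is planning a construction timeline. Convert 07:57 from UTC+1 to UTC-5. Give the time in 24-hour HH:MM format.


Local time: 07:57 at UTC+1 (offset 1h)
Target zone: UTC-5 (offset -5h)
Difference: -5 - (1) = -6 hours
Calculation: 7 + (-6) = 1
Result: 01:57

01:57


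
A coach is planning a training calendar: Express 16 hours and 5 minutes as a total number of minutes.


Hours: 16
Extra minutes: 5
Minutes per hour: 60
Hours to minutes: 16 x 60 = 960
Total: 960 + 5 = 965

965


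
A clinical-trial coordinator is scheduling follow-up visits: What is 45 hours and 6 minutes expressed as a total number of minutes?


Hours: 45
Minutes: 6
Convert hours to minutes: 45 x 60 = 2700
Add remaining minutes: 2700 + 6 = 2706

2706


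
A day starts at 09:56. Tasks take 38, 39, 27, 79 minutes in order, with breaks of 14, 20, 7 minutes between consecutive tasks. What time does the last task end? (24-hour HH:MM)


Start: 09:56 = 596 min from midnight
  after task 1 (38 min): 10:34
  after break (14 min): 10:48
  after task 2 (39 min): 11:27
  after break (20 min): 11:47
  after task 3 (27 min): 12:14
  after break (7 min): 12:21
  after task 4 (79 min): 13:40
Total elapsed: 224 minutes
End time: 13:40

13:40


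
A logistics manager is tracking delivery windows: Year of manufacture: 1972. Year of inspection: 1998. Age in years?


Birth year: 1972
Current year: 1998
Age = current year - birth year
Age = 1998 - 1972 = 26

26


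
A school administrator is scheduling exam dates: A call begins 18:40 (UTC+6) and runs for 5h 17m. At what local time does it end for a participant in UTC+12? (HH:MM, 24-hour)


Start: 18:40 in UTC+6
Step 1 - add duration:
  minutes: 40 + 17 = 57
  hours: 18 + 5 + 0 = 23
  end in UTC+6: 23:57
Step 2 - convert UTC+6 -> UTC+12:
  offset difference: 12 - (6) = 6 hours
  23 + (6) = 29 -> mod 24 = 5
Result: 05:57 in UTC+12

05:57


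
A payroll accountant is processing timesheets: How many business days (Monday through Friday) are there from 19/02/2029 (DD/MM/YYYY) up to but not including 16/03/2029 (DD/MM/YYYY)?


Start: 2029-02-19 (Monday)
End (exclusive): 2029-03-16 (Friday)
Total calendar days: 25
Full weeks: 25 // 7 = 3 -> 15 weekdays
Remaining 4 days starting on Monday:
  Mon(w), Tue(w), Wed(w), Thu(w) -> 4 weekdays
Total business days: 15 + 4 = 19

19


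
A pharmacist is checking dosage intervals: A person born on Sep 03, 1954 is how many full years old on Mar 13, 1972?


Birth: 1954-09-03
Reference: 1972-03-13
Year difference: 1972 - 1954 = 18
Has birthday (09-03) occurred by 03-13? No
Birthday not yet reached this year -> subtract 1
Age in full years: 17

17


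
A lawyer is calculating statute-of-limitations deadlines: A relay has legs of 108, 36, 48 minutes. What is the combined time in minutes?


Durations: 108, 36, 48
Running sum: 108
+ 36 = 144
+ 48 = 192
Total duration: 192 minutes
That is 3 hours and 12 minutes

192


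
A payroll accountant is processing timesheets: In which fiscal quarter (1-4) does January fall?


Month: January (month 1)
Q1: January-March (months 1-3)
Q2: April-June (months 4-6)
Q3: July-September (months 7-9)
Q4: October-December (months 10-12)
Month 1 falls in Q1

1


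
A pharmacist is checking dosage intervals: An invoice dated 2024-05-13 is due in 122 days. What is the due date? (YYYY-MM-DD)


Start: 2024-05-13
Adding 122 days
Days remaining in May: 18
After May: 104 days still to add
June 2024: 30 days, 74 remaining
July 2024: 31 days, 43 remaining
August 2024: 31 days, 12 remaining
September 2024 has 30 days, need 12
Result: 2024-09-12

2024-09-12


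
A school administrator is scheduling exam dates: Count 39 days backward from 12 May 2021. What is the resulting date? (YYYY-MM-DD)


Start: 2021-05-12
Subtracting 39 days
Days already passed in May: 12
After going back through May: 27 more days to subtract
April 2021 has 30 days, need 27
Result: 2021-04-03

2021-04-03


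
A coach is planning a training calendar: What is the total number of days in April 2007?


Month: April
Year: 2007
April is a 30-day month
Total: 30 days

30


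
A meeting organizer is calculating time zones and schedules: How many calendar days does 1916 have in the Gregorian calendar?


Year: 1916
Check leap year rules:
Divisible by 4? Yes
Divisible by 100? No
1916 is a leap year
Days: 366

366


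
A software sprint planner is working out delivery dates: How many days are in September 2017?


Month: September
Year: 2017
September is a 30-day month
Total: 30 days

30


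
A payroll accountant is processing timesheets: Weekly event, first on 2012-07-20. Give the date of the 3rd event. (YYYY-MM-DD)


First occurrence: 2012-07-20 (occurrence 1)
Each occurrence is 7 days after the previous.
Occurrence 3 is 2 weeks after the first.
2 weeks = 14 days
2012-07-20 + 14 days = 2012-08-03

2012-08-03


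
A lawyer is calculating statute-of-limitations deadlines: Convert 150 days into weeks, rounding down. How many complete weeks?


Total days: 150
Days per week: 7
Division: 150 / 7 = 21 remainder 3
Complete weeks: 21
Remaining days: 3

21


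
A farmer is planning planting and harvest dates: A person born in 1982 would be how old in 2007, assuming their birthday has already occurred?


Birth year: 1982
Current year: 2007
Age = current year - birth year
Age = 2007 - 1982 = 25

25


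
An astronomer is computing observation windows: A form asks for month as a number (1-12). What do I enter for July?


Calendar month order:
6. June
7. July <--
8. August
July is month number 7

7


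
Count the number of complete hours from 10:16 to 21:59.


Start: 10:16
End: 21:59
Hour difference: 21 - 10 = 11 hours
Minute difference: 59 - 16 = 43 minutes
Total minutes: 703
Complete hours: 703 / 60 = 11 (remainder 43)

11


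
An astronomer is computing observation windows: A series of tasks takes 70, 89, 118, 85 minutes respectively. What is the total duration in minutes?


Durations: 70, 89, 118, 85
Running sum: 70
+ 89 = 159
+ 118 = 277
+ 85 = 362
Total duration: 362 minutes
That is 6 hours and 2 minutes

362


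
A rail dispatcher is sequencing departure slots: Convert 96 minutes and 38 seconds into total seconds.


Minutes: 96
Seconds: 38
Convert minutes to seconds: 96 x 60 = 5760
Add remaining seconds: 5760 + 38 = 5798

5798


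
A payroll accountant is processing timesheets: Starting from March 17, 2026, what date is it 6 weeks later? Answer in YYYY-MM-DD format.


Start: 2026-03-17
Weeks to add: 6
Convert to days: 6 x 7 = 42 days
Add 42 days to 2026-03-17
Result: 2026-04-28

2026-04-28


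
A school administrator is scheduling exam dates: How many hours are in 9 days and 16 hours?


Days: 9
Extra hours: 16
Hours per day: 24
Days to hours: 9 x 24 = 216
Total: 216 + 16 = 232

232


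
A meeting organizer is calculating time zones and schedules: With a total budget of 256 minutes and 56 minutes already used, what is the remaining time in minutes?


Total budget: 256 minutes
Time used: 56 minutes
Remaining: 256 - 56 = 200 minutes
Percent used: 21.9%
Percent remaining: 78.1%

200


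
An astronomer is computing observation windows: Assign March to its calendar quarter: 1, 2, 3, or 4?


Month: March (month 3)
Q1: January-March (months 1-3)
Q2: April-June (months 4-6)
Q3: July-September (months 7-9)
Q4: October-December (months 10-12)
Month 3 falls in Q1

1
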